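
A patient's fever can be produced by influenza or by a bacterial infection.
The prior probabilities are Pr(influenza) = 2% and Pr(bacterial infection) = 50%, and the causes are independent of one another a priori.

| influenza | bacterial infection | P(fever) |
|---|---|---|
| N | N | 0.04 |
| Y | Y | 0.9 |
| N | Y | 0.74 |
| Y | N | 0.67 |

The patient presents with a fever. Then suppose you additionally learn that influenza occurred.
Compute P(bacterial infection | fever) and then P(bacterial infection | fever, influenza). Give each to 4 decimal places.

P(bacterial infection | fever) ≈ 0.9339; P(bacterial infection | fever, influenza) ≈ 0.5732

Enumerate the 4 (influenza, bacterial infection) configurations and weight by the priors:
  P(fever) = 0.04*0.98*0.5 + 0.74*0.98*0.5 + 0.67*0.02*0.5 + 0.9*0.02*0.5
        = 0.019600 + 0.362600 + 0.006700 + 0.009000 = 0.397900
The terms with bacterial infection present sum to 0.371600, so
  P(bacterial infection | fever) = 0.371600 / 0.397900 ≈ 0.9339

With the extra evidence:
P(fever | influenza) = 0.67×0.5 + 0.9×0.5 = 0.335000 + 0.450000 = 0.785000
Of this, 0.450000 comes from 0.9×0.5 (the bacterial infection=true cases).
Hence the posterior is 0.450000/0.785000 ≈ 0.5732.
The drop from 0.9339 to 0.5732 is the explaining-away (discounting) effect.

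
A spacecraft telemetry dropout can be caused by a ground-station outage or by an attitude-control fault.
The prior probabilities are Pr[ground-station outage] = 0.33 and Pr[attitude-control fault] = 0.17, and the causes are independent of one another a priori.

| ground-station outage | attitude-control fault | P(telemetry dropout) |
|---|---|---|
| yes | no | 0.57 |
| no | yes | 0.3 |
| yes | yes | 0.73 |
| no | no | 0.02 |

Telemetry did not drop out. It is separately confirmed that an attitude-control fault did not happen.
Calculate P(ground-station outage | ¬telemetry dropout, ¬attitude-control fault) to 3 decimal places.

P(¬telemetry dropout | ¬attitude-control fault) = 0.98*0.67 + 0.43*0.33 = 0.656600 + 0.141900 = 0.798500
Restricting to configurations with ground-station outage present: 0.43*0.33 = 0.141900.
Hence the posterior is 0.141900/0.798500 ≈ 0.178.

P(ground-station outage | ¬telemetry dropout, ¬attitude-control fault) ≈ 0.178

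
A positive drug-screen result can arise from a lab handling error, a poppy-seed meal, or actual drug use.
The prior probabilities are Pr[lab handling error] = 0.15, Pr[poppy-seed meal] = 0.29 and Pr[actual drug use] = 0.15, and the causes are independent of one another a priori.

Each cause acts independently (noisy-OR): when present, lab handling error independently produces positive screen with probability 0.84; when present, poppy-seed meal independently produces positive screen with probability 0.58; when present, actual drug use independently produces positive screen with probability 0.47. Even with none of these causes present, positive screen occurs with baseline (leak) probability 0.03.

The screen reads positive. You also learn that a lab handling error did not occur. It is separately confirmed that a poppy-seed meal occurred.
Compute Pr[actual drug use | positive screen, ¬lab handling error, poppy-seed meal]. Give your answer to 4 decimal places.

Pr[actual drug use | positive screen, ¬lab handling error, poppy-seed meal] ≈ 0.1893

Under noisy-OR, P(positive screen | causes) = 1 − (1−0.03)·∏(1−qᵢ) over the active causes.
P(positive screen | ¬lab handling error, poppy-seed meal) = 0.5926*0.85 + 0.784078*0.15 = 0.503710 + 0.117612 = 0.621322
Of this, 0.117612 comes from 0.784078*0.15 (the actual drug use=true cases).
Hence the posterior is 0.117612/0.621322 ≈ 0.1893.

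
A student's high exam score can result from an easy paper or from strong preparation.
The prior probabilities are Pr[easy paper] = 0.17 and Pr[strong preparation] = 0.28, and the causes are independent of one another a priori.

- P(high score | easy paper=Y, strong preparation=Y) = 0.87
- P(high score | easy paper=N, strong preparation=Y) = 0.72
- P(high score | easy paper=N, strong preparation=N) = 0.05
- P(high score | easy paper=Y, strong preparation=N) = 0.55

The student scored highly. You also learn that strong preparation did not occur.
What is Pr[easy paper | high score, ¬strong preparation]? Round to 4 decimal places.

P(high score | ¬strong preparation) = 0.05·0.83 + 0.55·0.17 = 0.041500 + 0.093500 = 0.135000
The easy paper-present share is 0.55·0.17 = 0.093500.
P(easy paper | high score, ¬strong preparation) = 0.093500 / 0.135000 ≈ 0.6926

Pr[easy paper | high score, ¬strong preparation] ≈ 0.6926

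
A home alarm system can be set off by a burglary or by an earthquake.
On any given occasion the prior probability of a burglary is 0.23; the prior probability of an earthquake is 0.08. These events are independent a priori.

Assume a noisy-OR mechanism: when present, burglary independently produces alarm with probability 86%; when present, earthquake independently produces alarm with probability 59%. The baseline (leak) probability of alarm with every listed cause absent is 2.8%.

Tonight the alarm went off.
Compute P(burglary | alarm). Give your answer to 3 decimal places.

Under noisy-OR, P(alarm | causes) = 1 − (1−0.028)·∏(1−qᵢ) over the active causes.
Weight on burglary=true, given the evidence: 0.182805 + 0.017373 = 0.200178
Denominator P(alarm): 0.028*0.77*0.92 + 0.60148*0.77*0.08 + 0.86392*0.23*0.92 + 0.944207*0.23*0.08 = 0.257064
P(burglary | alarm) = 0.200178/0.257064 ≈ 0.779

P(burglary | alarm) ≈ 0.779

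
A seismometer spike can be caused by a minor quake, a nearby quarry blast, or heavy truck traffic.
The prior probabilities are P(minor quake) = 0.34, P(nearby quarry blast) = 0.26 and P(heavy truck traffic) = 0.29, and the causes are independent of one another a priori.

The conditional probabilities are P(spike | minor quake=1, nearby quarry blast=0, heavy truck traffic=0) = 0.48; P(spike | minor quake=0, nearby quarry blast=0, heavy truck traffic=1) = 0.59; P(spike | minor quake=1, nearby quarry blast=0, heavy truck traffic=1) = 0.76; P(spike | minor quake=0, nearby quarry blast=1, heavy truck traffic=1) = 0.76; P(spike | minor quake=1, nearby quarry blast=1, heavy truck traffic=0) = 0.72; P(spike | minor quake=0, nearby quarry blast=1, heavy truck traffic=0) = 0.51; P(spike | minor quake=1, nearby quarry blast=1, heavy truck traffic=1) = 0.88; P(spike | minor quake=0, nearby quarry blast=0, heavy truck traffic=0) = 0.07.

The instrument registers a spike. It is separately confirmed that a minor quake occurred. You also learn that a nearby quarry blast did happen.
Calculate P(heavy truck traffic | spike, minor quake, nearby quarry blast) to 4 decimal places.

P(heavy truck traffic | spike, minor quake, nearby quarry blast) ≈ 0.3330

P(spike | minor quake, nearby quarry blast) = 0.72*0.71 + 0.88*0.29 = 0.511200 + 0.255200 = 0.766400
The heavy truck traffic-present share is 0.88*0.29 = 0.255200.
P(heavy truck traffic | spike, minor quake, nearby quarry blast) = 0.255200 / 0.766400 ≈ 0.3330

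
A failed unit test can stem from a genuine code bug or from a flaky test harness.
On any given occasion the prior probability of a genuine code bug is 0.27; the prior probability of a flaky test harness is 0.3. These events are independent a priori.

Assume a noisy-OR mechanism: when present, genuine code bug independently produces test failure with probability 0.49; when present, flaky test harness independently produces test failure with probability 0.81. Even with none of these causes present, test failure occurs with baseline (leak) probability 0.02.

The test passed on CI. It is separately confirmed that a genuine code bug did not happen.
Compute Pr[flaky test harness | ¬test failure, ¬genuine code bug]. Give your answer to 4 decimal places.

Pr[flaky test harness | ¬test failure, ¬genuine code bug] ≈ 0.0753

Under noisy-OR, P(test failure | causes) = 1 − (1−0.02)·∏(1−qᵢ) over the active causes.
Numerator (weight on configurations with flaky test harness): 0.1862×0.3 = 0.055860
Normalizer over all consistent configurations: 0.98×0.7 + 0.1862×0.3 = 0.741860
P(flaky test harness | ¬test failure, ¬genuine code bug) = 0.055860/0.741860 ≈ 0.0753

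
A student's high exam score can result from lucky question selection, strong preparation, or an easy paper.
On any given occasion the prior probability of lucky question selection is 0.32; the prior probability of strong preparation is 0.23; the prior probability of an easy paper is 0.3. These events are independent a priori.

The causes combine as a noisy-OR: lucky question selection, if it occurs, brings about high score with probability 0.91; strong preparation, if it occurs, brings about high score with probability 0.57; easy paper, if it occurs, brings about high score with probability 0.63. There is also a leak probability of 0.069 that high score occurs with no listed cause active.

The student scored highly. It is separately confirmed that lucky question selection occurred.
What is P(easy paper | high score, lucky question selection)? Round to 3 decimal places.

P(easy paper | high score, lucky question selection) ≈ 0.310

Under noisy-OR, P(high score | causes) = 1 − (1−0.069)·∏(1−qᵢ) over the active causes.
P(high score | lucky question selection) = 0.91621*0.77*0.7 + 0.968998*0.77*0.3 + 0.96397*0.23*0.7 + 0.986669*0.23*0.3 = 0.493837 + 0.223839 + 0.155199 + 0.068080 = 0.940955
Restricting to configurations with easy paper present: 0.223839 + 0.068080 = 0.291919.
P(easy paper | high score, lucky question selection) = 0.291919 / 0.940955 ≈ 0.310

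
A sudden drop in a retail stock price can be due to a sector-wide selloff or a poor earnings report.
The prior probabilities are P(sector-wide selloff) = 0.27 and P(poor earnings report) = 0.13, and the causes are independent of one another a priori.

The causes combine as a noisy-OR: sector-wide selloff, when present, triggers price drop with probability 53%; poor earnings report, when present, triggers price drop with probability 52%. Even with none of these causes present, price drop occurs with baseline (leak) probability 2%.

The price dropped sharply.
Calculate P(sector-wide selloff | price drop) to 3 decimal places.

Under noisy-OR, P(price drop | causes) = 1 − (1−0.02)·∏(1−qᵢ) over the active causes.
Numerator (weight on configurations with sector-wide selloff): 0.126705 + 0.027340 = 0.154045
Normalizer over all consistent configurations: 0.02×0.73×0.87 + 0.5296×0.73×0.13 + 0.5394×0.27×0.87 + 0.778912×0.27×0.13 = 0.217006
Posterior = 0.154045 / 0.217006 ≈ 0.710

P(sector-wide selloff | price drop) ≈ 0.710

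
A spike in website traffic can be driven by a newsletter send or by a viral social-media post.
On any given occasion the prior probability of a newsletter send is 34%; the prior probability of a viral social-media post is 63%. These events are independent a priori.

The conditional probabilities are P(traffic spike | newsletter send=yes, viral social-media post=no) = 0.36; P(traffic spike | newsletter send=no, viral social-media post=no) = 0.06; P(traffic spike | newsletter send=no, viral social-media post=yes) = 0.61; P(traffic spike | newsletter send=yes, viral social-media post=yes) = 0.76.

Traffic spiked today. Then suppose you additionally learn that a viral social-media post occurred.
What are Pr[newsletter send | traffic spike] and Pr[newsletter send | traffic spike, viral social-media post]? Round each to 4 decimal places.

P(traffic spike) = 0.06·0.66·0.37 + 0.61·0.66·0.63 + 0.36·0.34·0.37 + 0.76·0.34·0.63 = 0.014652 + 0.253638 + 0.045288 + 0.162792 = 0.476370
The newsletter send-present share is 0.045288 + 0.162792 = 0.208080.
P(newsletter send | traffic spike) = 0.208080 / 0.476370 ≈ 0.4368

Now also conditioning on viral social-media post=true:
P(traffic spike | viral social-media post) = 0.61·0.66 + 0.76·0.34 = 0.402600 + 0.258400 = 0.661000
The newsletter send-present share is 0.76·0.34 = 0.258400.
P(newsletter send | traffic spike, viral social-media post) = 0.258400 / 0.661000 ≈ 0.3909

Pr[newsletter send | traffic spike] ≈ 0.4368; Pr[newsletter send | traffic spike, viral social-media post] ≈ 0.3909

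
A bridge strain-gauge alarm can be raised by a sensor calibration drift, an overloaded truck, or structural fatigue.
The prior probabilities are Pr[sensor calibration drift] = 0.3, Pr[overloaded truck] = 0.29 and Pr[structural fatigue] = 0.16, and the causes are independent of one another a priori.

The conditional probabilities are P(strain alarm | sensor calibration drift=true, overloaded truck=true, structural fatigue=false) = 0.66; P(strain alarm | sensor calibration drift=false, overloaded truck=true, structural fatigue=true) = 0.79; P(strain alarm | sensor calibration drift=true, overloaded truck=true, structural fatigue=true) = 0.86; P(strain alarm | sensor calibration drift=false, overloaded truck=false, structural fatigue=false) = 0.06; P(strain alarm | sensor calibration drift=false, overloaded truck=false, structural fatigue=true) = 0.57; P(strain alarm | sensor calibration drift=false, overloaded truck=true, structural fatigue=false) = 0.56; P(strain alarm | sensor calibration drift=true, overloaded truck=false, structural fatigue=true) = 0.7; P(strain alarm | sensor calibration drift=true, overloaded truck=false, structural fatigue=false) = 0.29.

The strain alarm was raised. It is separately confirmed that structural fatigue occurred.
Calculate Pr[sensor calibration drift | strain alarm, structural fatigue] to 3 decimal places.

By total probability over the 4 (sensor calibration drift, overloaded truck) configurations:
  P(strain alarm | structural fatigue) = 0.57×0.7×0.71 + 0.79×0.7×0.29 + 0.7×0.3×0.71 + 0.86×0.3×0.29
        = 0.283290 + 0.160370 + 0.149100 + 0.074820 = 0.667580
The terms with sensor calibration drift present sum to 0.223920, so
  P(sensor calibration drift | strain alarm, structural fatigue) = 0.223920 / 0.667580 ≈ 0.335

Pr[sensor calibration drift | strain alarm, structural fatigue] ≈ 0.335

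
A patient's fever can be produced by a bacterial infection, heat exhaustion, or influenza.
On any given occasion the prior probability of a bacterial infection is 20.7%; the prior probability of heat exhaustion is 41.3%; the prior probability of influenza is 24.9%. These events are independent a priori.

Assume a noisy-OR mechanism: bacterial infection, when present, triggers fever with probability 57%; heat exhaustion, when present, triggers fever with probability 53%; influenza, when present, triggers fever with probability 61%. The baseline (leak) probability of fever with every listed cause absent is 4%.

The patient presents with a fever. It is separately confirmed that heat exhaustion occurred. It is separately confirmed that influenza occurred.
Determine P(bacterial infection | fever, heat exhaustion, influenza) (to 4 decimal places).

P(bacterial infection | fever, heat exhaustion, influenza) ≈ 0.2265

Under noisy-OR, P(fever | causes) = 1 − (1−0.04)·∏(1−qᵢ) over the active causes.
P(fever | heat exhaustion, influenza) = 0.824032·0.793 + 0.924334·0.207 = 0.653457 + 0.191337 = 0.844794
Restricting to configurations with bacterial infection present: 0.924334·0.207 = 0.191337.
So P(bacterial infection | fever, heat exhaustion, influenza) = 0.191337/0.844794 ≈ 0.2265.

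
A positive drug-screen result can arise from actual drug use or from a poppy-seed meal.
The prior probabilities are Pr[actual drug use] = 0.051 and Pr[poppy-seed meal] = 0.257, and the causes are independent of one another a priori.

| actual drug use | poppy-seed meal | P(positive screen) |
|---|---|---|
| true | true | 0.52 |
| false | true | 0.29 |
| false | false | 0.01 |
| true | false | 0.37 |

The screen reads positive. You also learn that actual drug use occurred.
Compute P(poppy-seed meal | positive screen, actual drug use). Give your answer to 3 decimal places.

For the numerator, keep only poppy-seed meal=true terms: 0.52*0.257 = 0.133640
The normalizing constant is 0.37*0.743 + 0.52*0.257 = 0.408550
Posterior = 0.133640 / 0.408550 ≈ 0.327

P(poppy-seed meal | positive screen, actual drug use) ≈ 0.327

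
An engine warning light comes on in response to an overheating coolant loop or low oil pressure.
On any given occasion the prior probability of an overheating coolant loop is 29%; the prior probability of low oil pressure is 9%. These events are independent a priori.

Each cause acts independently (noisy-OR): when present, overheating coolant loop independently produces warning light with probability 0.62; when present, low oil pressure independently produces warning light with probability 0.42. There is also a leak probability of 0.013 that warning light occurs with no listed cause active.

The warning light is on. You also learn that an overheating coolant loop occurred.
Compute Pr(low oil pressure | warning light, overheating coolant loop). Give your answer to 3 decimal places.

Under noisy-OR, P(warning light | causes) = 1 − (1−0.013)·∏(1−qᵢ) over the active causes.
P(warning light | overheating coolant loop) = 0.62494·0.91 + 0.782465·0.09 = 0.568695 + 0.070422 = 0.639117
The low oil pressure-present share is 0.782465·0.09 = 0.070422.
So P(low oil pressure | warning light, overheating coolant loop) = 0.070422/0.639117 ≈ 0.110.

Pr(low oil pressure | warning light, overheating coolant loop) ≈ 0.110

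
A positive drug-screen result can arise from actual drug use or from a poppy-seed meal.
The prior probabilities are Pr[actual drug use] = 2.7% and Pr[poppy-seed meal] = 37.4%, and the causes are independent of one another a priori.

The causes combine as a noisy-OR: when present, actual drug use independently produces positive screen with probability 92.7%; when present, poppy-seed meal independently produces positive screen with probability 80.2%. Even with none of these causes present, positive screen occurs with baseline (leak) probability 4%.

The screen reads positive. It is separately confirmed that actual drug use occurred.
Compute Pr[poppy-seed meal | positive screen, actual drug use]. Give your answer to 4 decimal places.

Pr[poppy-seed meal | positive screen, actual drug use] ≈ 0.3878

Under noisy-OR, P(positive screen | causes) = 1 − (1−0.04)·∏(1−qᵢ) over the active causes.
P(positive screen | actual drug use) = 0.92992×0.626 + 0.986124×0.374 = 0.582130 + 0.368810 = 0.950940
The poppy-seed meal-present share is 0.986124×0.374 = 0.368810.
So P(poppy-seed meal | positive screen, actual drug use) = 0.368810/0.950940 ≈ 0.3878.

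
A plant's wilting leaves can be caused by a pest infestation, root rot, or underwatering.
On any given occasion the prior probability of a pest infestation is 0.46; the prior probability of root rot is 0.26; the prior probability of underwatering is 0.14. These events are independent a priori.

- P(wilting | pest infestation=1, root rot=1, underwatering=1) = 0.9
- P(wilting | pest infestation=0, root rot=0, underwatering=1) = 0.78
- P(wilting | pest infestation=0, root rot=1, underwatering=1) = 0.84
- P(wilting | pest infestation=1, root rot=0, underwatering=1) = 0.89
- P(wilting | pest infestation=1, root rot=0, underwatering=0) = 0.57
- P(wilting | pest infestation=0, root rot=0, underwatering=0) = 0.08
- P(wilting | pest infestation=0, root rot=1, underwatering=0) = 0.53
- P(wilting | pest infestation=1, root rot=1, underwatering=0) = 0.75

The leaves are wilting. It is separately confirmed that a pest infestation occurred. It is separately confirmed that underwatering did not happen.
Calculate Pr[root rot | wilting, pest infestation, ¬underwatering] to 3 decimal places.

Numerator (weight on configurations with root rot): 0.75*0.26 = 0.195000
The normalizing constant is 0.57*0.74 + 0.75*0.26 = 0.616800
Posterior = 0.195000 / 0.616800 ≈ 0.316

Pr[root rot | wilting, pest infestation, ¬underwatering] ≈ 0.316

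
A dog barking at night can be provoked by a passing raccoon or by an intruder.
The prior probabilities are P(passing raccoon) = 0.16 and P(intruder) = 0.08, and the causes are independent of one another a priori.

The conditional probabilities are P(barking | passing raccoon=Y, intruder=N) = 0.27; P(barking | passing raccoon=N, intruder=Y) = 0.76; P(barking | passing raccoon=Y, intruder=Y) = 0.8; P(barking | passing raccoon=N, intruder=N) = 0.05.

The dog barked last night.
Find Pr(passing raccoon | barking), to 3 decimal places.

P(barking) = 0.05×0.84×0.92 + 0.76×0.84×0.08 + 0.27×0.16×0.92 + 0.8×0.16×0.08 = 0.038640 + 0.051072 + 0.039744 + 0.010240 = 0.139696
Restricting to configurations with passing raccoon present: 0.039744 + 0.010240 = 0.049984.
Hence the posterior is 0.049984/0.139696 ≈ 0.358.

Pr(passing raccoon | barking) ≈ 0.358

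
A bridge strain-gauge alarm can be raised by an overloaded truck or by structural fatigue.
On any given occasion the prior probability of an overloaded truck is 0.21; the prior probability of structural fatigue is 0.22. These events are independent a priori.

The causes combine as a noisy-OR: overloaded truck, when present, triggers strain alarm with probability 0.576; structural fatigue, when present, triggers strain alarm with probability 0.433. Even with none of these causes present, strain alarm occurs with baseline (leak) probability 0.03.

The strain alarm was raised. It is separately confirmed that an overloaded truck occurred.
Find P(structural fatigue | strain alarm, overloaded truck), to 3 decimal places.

P(structural fatigue | strain alarm, overloaded truck) ≈ 0.269

Under noisy-OR, P(strain alarm | causes) = 1 − (1−0.03)·∏(1−qᵢ) over the active causes.
For the numerator, keep only structural fatigue=true terms: 0.766804*0.22 = 0.168697
Denominator P(strain alarm | overloaded truck): 0.58872*0.78 + 0.766804*0.22 = 0.627899
P(structural fatigue | strain alarm, overloaded truck) = 0.168697/0.627899 ≈ 0.269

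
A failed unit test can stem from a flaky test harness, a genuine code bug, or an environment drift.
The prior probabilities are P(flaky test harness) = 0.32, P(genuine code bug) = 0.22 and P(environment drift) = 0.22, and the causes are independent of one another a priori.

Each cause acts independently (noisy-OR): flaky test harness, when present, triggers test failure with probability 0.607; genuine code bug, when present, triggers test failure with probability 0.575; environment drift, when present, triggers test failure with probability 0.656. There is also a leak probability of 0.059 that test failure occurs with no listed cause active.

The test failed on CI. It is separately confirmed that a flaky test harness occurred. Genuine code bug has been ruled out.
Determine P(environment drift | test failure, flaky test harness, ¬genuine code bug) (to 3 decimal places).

P(environment drift | test failure, flaky test harness, ¬genuine code bug) ≈ 0.281

Under noisy-OR, P(test failure | causes) = 1 − (1−0.059)·∏(1−qᵢ) over the active causes.
By total probability over both values of environment drift:
  P(test failure | flaky test harness, ¬genuine code bug) = 0.630187*0.78 + 0.872784*0.22
        = 0.491546 + 0.192012 = 0.683558
Configurations with environment drift contribute 0.192012, so
  P(environment drift | test failure, flaky test harness, ¬genuine code bug) = 0.192012 / 0.683558 ≈ 0.281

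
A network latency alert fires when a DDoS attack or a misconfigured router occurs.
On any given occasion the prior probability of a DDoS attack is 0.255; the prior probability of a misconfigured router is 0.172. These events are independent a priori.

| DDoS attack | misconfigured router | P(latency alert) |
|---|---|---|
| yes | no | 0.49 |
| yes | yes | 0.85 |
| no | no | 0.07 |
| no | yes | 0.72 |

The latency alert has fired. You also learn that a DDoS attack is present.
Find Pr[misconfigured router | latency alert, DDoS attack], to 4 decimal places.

P(latency alert | DDoS attack) = 0.49*0.828 + 0.85*0.172 = 0.405720 + 0.146200 = 0.551920
The misconfigured router-present share is 0.85*0.172 = 0.146200.
P(misconfigured router | latency alert, DDoS attack) = 0.146200 / 0.551920 ≈ 0.2649

Pr[misconfigured router | latency alert, DDoS attack] ≈ 0.2649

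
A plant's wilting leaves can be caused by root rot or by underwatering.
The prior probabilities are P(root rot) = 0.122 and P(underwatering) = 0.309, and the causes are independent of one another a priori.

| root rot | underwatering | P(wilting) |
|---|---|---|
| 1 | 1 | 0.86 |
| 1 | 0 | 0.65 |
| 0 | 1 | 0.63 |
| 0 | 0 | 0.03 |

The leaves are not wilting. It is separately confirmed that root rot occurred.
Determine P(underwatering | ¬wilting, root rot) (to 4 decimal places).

Weight on underwatering=true, given the evidence: 0.14·0.309 = 0.043260
Normalizer over all consistent configurations: 0.35·0.691 + 0.14·0.309 = 0.285110
P(underwatering | ¬wilting, root rot) = 0.043260/0.285110 ≈ 0.1517

P(underwatering | ¬wilting, root rot) ≈ 0.1517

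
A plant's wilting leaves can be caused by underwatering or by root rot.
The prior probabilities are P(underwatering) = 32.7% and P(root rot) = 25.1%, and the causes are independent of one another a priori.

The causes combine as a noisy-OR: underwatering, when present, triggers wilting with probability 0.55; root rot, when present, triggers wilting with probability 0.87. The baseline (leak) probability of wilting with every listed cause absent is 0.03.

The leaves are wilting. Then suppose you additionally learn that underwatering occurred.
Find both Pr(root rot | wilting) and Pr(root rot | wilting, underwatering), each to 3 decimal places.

Pr(root rot | wilting) ≈ 0.595; Pr(root rot | wilting, underwatering) ≈ 0.359

Under noisy-OR, P(wilting | causes) = 1 − (1−0.03)·∏(1−qᵢ) over the active causes.
Numerator (weight on configurations with root rot): 0.147622 + 0.077420 = 0.225042
Normalizer over all consistent configurations: 0.03*0.673*0.749 + 0.8739*0.673*0.251 + 0.5635*0.327*0.749 + 0.943255*0.327*0.251 = 0.378178
P(root rot | wilting) = 0.225042/0.378178 ≈ 0.595

Now also conditioning on underwatering=true:
Weight on root rot=true, given the evidence: 0.943255×0.251 = 0.236757
The normalizing constant is 0.5635×0.749 + 0.943255×0.251 = 0.658818
Posterior = 0.236757 / 0.658818 ≈ 0.359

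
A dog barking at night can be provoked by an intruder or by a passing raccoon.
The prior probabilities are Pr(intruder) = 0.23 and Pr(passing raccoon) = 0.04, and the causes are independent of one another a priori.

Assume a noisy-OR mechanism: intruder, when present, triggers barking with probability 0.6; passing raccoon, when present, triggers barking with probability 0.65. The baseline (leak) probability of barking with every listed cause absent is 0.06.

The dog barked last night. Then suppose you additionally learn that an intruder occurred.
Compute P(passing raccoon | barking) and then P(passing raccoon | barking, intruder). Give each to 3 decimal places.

Under noisy-OR, P(barking | causes) = 1 − (1−0.06)·∏(1−qᵢ) over the active causes.
Enumerate the 4 (intruder, passing raccoon) configurations and weight by the priors:
  P(barking) = 0.06*0.77*0.96 + 0.671*0.77*0.04 + 0.624*0.23*0.96 + 0.8684*0.23*0.04
        = 0.044352 + 0.020667 + 0.137779 + 0.007989 = 0.210787
Configurations with passing raccoon contribute 0.028656, so
  P(passing raccoon | barking) = 0.028656 / 0.210787 ≈ 0.136

With the extra evidence:
P(barking | intruder) = 0.624×0.96 + 0.8684×0.04 = 0.599040 + 0.034736 = 0.633776
Restricting to configurations with passing raccoon present: 0.8684×0.04 = 0.034736.
So P(passing raccoon | barking, intruder) = 0.034736/0.633776 ≈ 0.055.
Conditioning on intruder lowers the posterior on passing raccoon: the classic explaining-away effect in a common-effect structure.

P(passing raccoon | barking) ≈ 0.136; P(passing raccoon | barking, intruder) ≈ 0.055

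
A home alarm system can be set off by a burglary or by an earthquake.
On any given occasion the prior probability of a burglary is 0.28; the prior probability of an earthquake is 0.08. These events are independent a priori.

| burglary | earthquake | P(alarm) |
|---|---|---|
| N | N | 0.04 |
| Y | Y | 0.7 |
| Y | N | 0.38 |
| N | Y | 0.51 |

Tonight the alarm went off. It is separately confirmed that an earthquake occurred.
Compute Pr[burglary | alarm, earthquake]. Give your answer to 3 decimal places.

Pr[burglary | alarm, earthquake] ≈ 0.348

Sum P(alarm|·) weighted by the priors over both values of burglary:
  P(alarm | earthquake) = 0.51*0.72 + 0.7*0.28
        = 0.367200 + 0.196000 = 0.563200
The terms with burglary present sum to 0.196000, so
  P(burglary | alarm, earthquake) = 0.196000 / 0.563200 ≈ 0.348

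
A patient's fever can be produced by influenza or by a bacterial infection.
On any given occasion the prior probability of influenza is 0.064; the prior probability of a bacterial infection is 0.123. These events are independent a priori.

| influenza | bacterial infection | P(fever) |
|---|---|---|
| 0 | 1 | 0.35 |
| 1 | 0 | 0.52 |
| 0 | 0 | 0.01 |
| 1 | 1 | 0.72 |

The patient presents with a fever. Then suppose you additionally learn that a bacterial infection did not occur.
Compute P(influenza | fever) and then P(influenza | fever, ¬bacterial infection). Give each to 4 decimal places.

P(influenza | fever) ≈ 0.4181; P(influenza | fever, ¬bacterial infection) ≈ 0.7805

Weight on influenza=true, given the evidence: 0.029187 + 0.005668 = 0.034855
Denominator P(fever): 0.01·0.936·0.877 + 0.35·0.936·0.123 + 0.52·0.064·0.877 + 0.72·0.064·0.123 = 0.083359
P(influenza | fever) = 0.034855/0.083359 ≈ 0.4181

With the extra evidence:
Enumerate both values of influenza and weight by the priors:
  P(fever | ¬bacterial infection) = 0.01×0.936 + 0.52×0.064
        = 0.009360 + 0.033280 = 0.042640
Configurations with influenza contribute 0.033280, so
  P(influenza | fever, ¬bacterial infection) = 0.033280 / 0.042640 ≈ 0.7805
With bacterial infection excluded, influenza must carry more of the explanatory weight for the fever.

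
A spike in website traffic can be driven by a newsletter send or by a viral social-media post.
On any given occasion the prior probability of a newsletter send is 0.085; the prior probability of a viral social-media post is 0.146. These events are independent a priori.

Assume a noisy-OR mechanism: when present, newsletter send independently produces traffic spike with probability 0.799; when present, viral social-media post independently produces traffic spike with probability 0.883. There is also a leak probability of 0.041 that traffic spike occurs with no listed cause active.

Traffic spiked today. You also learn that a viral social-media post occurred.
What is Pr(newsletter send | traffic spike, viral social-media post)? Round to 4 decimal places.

Under noisy-OR, P(traffic spike | causes) = 1 − (1−0.041)·∏(1−qᵢ) over the active causes.
By total probability over both values of newsletter send:
  P(traffic spike | viral social-media post) = 0.887797·0.915 + 0.977447·0.085
        = 0.812334 + 0.083083 = 0.895417
Configurations with newsletter send contribute 0.083083, so
  P(newsletter send | traffic spike, viral social-media post) = 0.083083 / 0.895417 ≈ 0.0928

Pr(newsletter send | traffic spike, viral social-media post) ≈ 0.0928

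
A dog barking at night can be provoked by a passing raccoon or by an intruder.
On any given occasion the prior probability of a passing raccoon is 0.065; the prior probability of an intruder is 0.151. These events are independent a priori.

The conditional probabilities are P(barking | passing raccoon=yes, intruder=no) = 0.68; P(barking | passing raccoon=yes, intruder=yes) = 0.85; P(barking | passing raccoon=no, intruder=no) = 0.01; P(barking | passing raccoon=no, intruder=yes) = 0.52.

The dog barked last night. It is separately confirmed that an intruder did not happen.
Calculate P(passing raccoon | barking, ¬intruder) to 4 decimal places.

Numerator (weight on configurations with passing raccoon): 0.68*0.065 = 0.044200
Normalizer over all consistent configurations: 0.01*0.935 + 0.68*0.065 = 0.053550
P(passing raccoon | barking, ¬intruder) = 0.044200/0.053550 ≈ 0.8254

P(passing raccoon | barking, ¬intruder) ≈ 0.8254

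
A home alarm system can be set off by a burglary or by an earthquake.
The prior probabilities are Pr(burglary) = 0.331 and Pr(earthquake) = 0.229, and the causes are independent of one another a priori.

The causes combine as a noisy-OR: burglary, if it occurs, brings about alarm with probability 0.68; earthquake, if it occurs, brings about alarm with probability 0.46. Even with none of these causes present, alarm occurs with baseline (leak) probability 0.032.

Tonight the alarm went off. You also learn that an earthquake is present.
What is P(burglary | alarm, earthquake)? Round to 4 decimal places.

Under noisy-OR, P(alarm | causes) = 1 − (1−0.032)·∏(1−qᵢ) over the active causes.
P(alarm | earthquake) = 0.47728*0.669 + 0.83273*0.331 = 0.319300 + 0.275634 = 0.594934
Of this, 0.275634 comes from 0.83273*0.331 (the burglary=true cases).
P(burglary | alarm, earthquake) = 0.275634 / 0.594934 ≈ 0.4633

P(burglary | alarm, earthquake) ≈ 0.4633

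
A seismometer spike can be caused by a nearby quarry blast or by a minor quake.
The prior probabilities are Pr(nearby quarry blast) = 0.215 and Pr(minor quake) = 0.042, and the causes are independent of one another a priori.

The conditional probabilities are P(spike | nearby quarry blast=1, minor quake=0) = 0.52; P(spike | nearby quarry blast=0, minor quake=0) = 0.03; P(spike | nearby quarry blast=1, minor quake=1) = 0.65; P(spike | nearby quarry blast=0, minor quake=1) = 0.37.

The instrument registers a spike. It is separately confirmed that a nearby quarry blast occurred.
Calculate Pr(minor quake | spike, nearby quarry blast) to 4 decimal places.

Pr(minor quake | spike, nearby quarry blast) ≈ 0.0520

P(spike | nearby quarry blast) = 0.52×0.958 + 0.65×0.042 = 0.498160 + 0.027300 = 0.525460
Of this, 0.027300 comes from 0.65×0.042 (the minor quake=true cases).
P(minor quake | spike, nearby quarry blast) = 0.027300 / 0.525460 ≈ 0.0520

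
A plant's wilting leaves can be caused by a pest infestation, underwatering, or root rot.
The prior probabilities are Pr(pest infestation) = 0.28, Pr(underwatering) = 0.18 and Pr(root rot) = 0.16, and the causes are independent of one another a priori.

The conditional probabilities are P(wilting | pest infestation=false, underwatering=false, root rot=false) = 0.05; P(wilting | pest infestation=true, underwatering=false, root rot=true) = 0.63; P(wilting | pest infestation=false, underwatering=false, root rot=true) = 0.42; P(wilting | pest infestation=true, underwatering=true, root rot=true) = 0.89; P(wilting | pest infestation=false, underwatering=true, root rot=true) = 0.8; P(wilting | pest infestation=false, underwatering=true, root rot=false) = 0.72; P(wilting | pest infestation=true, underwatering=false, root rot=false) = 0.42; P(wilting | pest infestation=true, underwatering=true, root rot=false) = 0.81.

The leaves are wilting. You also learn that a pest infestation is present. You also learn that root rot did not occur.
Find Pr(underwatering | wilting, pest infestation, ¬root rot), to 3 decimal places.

P(wilting | pest infestation, ¬root rot) = 0.42×0.82 + 0.81×0.18 = 0.344400 + 0.145800 = 0.490200
Restricting to configurations with underwatering present: 0.81×0.18 = 0.145800.
P(underwatering | wilting, pest infestation, ¬root rot) = 0.145800 / 0.490200 ≈ 0.297

Pr(underwatering | wilting, pest infestation, ¬root rot) ≈ 0.297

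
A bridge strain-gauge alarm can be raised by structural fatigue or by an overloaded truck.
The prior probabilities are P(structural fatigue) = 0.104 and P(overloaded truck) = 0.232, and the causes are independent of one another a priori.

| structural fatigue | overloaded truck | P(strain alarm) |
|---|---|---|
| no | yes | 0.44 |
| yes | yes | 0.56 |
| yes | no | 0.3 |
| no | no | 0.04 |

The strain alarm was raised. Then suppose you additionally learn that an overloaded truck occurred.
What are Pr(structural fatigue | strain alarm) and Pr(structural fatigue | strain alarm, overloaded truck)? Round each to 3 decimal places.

Pr(structural fatigue | strain alarm) ≈ 0.240; Pr(structural fatigue | strain alarm, overloaded truck) ≈ 0.129

P(strain alarm) = 0.04*0.896*0.768 + 0.44*0.896*0.232 + 0.3*0.104*0.768 + 0.56*0.104*0.232 = 0.027525 + 0.091464 + 0.023962 + 0.013512 = 0.156463
The structural fatigue-present share is 0.023962 + 0.013512 = 0.037474.
Hence the posterior is 0.037474/0.156463 ≈ 0.240.

Now also conditioning on overloaded truck=true:
P(strain alarm | overloaded truck) = 0.44*0.896 + 0.56*0.104 = 0.394240 + 0.058240 = 0.452480
The structural fatigue-present share is 0.56*0.104 = 0.058240.
P(structural fatigue | strain alarm, overloaded truck) = 0.058240 / 0.452480 ≈ 0.129
The drop from 0.240 to 0.129 is the explaining-away (discounting) effect.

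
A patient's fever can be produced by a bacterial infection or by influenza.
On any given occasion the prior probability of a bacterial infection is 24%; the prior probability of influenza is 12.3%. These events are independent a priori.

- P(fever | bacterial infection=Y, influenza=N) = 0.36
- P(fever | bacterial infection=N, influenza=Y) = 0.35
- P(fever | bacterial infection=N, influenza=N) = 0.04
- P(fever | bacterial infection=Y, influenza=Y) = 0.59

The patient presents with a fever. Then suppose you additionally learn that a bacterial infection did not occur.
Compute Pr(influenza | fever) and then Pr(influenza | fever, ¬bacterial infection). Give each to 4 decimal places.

Pr(influenza | fever) ≈ 0.3286; Pr(influenza | fever, ¬bacterial infection) ≈ 0.5510

For the numerator, keep only influenza=true terms: 0.032718 + 0.017417 = 0.050135
The normalizing constant is 0.04·0.76·0.877 + 0.35·0.76·0.123 + 0.36·0.24·0.877 + 0.59·0.24·0.123 = 0.152569
P(influenza | fever) = 0.050135/0.152569 ≈ 0.3286

Now also conditioning on bacterial infection≠true:
Numerator (weight on configurations with influenza): 0.35*0.123 = 0.043050
Denominator P(fever | ¬bacterial infection): 0.04*0.877 + 0.35*0.123 = 0.078130
Posterior = 0.043050 / 0.078130 ≈ 0.5510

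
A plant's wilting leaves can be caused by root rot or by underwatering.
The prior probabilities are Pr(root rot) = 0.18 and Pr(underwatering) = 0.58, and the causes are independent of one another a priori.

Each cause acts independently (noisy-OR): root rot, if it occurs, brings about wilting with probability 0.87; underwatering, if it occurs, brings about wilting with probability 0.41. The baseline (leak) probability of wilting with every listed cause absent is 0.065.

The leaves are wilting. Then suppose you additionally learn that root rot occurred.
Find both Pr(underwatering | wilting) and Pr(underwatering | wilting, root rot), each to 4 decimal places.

Pr(underwatering | wilting) ≈ 0.7774; Pr(underwatering | wilting, root rot) ≈ 0.5934

Under noisy-OR, P(wilting | causes) = 1 − (1−0.065)·∏(1−qᵢ) over the active causes.
By total probability over the 4 (root rot, underwatering) configurations:
  P(wilting) = 0.065*0.82*0.42 + 0.44835*0.82*0.58 + 0.87845*0.18*0.42 + 0.928285*0.18*0.58
        = 0.022386 + 0.213235 + 0.066411 + 0.096913 = 0.398945
Keeping only the underwatering-present terms gives 0.310148, so
  P(underwatering | wilting) = 0.310148 / 0.398945 ≈ 0.7774

Now also conditioning on root rot=true:
Weight on underwatering=true, given the evidence: 0.928285*0.58 = 0.538405
Normalizer over all consistent configurations: 0.87845*0.42 + 0.928285*0.58 = 0.907354
P(underwatering | wilting, root rot) = 0.538405/0.907354 ≈ 0.5934
This is intercausal reasoning (explaining away): once root rot accounts for the wilting, underwatering becomes less likely.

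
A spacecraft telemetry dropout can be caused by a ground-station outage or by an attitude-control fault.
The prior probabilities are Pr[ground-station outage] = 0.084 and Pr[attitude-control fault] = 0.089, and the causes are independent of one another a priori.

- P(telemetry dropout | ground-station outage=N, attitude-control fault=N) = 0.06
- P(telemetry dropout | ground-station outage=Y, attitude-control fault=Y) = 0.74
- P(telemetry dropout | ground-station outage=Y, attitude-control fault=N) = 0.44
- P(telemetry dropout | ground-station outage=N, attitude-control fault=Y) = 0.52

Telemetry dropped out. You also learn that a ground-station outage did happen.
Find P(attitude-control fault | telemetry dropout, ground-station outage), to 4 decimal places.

P(attitude-control fault | telemetry dropout, ground-station outage) ≈ 0.1411

By total probability over both values of attitude-control fault:
  P(telemetry dropout | ground-station outage) = 0.44×0.911 + 0.74×0.089
        = 0.400840 + 0.065860 = 0.466700
Keeping only the attitude-control fault-present terms gives 0.065860, so
  P(attitude-control fault | telemetry dropout, ground-station outage) = 0.065860 / 0.466700 ≈ 0.1411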